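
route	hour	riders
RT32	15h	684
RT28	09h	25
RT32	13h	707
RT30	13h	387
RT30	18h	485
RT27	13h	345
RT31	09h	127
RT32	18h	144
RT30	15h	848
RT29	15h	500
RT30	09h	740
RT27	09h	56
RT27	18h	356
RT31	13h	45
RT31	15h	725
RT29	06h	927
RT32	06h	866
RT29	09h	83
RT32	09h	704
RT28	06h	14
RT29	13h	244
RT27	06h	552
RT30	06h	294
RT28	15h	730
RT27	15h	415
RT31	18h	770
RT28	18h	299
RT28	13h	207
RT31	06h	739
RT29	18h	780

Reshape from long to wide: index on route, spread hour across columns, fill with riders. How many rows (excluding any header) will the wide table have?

6 distinct route values → 6 rows.

6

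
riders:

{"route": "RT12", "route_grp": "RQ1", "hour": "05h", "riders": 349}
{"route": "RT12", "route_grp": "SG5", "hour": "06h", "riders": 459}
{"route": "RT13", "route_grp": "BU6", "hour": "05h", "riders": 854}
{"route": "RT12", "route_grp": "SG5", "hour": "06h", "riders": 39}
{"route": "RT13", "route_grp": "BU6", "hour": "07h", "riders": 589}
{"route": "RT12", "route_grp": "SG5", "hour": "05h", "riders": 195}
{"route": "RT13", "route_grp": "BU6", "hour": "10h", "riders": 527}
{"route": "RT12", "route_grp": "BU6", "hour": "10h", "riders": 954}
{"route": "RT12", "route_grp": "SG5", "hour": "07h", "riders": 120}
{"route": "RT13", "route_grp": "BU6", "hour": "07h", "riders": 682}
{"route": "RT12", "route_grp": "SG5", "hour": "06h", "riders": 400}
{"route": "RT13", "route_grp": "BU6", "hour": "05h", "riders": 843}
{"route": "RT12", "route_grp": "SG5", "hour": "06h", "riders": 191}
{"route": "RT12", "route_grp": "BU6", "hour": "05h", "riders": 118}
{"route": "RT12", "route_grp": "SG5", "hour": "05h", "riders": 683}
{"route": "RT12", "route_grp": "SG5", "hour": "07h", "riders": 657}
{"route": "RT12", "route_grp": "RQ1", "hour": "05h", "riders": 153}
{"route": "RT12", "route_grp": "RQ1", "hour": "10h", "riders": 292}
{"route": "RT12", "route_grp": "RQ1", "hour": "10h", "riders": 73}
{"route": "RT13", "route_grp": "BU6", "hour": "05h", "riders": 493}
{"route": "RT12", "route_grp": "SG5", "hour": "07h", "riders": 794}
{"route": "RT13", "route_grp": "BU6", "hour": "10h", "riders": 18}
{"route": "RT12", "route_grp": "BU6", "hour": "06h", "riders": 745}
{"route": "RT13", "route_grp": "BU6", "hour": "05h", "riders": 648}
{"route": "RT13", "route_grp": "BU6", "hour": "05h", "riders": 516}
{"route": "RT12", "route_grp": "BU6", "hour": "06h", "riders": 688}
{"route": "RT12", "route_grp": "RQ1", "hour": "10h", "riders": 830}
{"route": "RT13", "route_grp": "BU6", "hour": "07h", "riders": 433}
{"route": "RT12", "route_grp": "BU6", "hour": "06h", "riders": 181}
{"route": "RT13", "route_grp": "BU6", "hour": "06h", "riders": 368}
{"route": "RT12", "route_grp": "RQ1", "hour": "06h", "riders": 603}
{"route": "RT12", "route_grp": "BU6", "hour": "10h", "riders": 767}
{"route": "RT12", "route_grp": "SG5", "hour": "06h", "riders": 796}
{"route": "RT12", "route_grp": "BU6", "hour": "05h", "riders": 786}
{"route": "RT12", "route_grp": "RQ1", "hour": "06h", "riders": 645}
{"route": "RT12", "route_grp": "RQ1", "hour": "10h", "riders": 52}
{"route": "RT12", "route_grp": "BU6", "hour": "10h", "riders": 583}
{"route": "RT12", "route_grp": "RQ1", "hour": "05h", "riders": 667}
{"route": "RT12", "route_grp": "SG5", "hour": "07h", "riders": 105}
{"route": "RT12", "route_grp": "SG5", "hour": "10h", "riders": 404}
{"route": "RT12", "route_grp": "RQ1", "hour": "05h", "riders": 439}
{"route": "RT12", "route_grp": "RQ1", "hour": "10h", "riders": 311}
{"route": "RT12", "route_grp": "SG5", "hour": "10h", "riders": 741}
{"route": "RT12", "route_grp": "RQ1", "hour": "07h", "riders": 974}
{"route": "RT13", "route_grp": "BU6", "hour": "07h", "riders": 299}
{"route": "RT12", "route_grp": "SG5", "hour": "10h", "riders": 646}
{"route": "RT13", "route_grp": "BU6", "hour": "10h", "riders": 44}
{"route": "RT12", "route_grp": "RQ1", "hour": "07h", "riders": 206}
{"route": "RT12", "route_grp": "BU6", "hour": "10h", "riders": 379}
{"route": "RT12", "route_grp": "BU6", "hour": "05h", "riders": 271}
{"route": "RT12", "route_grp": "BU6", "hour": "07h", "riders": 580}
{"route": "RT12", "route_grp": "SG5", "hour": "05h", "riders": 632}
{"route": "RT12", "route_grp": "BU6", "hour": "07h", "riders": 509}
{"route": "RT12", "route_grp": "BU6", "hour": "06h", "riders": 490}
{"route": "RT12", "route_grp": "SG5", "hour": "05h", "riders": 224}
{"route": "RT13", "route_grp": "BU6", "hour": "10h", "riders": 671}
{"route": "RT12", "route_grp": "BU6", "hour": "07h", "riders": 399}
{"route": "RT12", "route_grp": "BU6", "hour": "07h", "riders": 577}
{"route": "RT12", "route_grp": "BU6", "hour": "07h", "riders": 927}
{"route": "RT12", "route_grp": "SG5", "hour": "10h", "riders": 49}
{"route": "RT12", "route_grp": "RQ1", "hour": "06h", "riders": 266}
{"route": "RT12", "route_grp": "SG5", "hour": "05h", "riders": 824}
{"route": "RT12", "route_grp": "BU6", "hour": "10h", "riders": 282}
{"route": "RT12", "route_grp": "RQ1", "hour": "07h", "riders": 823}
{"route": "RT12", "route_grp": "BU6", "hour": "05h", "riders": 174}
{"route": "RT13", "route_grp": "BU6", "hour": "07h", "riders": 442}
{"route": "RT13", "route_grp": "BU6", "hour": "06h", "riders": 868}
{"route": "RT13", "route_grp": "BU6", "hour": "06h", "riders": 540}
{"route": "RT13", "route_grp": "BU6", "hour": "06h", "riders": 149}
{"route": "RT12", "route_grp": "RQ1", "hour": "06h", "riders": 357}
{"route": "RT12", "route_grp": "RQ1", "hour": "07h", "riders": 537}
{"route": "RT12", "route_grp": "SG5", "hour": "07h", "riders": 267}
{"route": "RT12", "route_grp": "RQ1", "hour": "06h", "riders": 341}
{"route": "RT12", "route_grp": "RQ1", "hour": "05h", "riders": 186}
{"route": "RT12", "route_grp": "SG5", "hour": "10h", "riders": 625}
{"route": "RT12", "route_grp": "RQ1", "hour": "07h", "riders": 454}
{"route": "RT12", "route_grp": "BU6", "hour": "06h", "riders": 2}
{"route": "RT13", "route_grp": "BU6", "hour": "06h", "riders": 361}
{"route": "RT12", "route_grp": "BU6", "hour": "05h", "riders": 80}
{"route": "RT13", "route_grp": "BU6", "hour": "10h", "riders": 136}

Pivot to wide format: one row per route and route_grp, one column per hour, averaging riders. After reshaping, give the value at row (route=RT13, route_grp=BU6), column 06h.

Rows with route=RT13, route_grp=BU6 and hour=06h: riders values are 368, 868, 540, 149, 361.
(368 + 868 + 540 + 149 + 361) / 5 = 457.20.

457.20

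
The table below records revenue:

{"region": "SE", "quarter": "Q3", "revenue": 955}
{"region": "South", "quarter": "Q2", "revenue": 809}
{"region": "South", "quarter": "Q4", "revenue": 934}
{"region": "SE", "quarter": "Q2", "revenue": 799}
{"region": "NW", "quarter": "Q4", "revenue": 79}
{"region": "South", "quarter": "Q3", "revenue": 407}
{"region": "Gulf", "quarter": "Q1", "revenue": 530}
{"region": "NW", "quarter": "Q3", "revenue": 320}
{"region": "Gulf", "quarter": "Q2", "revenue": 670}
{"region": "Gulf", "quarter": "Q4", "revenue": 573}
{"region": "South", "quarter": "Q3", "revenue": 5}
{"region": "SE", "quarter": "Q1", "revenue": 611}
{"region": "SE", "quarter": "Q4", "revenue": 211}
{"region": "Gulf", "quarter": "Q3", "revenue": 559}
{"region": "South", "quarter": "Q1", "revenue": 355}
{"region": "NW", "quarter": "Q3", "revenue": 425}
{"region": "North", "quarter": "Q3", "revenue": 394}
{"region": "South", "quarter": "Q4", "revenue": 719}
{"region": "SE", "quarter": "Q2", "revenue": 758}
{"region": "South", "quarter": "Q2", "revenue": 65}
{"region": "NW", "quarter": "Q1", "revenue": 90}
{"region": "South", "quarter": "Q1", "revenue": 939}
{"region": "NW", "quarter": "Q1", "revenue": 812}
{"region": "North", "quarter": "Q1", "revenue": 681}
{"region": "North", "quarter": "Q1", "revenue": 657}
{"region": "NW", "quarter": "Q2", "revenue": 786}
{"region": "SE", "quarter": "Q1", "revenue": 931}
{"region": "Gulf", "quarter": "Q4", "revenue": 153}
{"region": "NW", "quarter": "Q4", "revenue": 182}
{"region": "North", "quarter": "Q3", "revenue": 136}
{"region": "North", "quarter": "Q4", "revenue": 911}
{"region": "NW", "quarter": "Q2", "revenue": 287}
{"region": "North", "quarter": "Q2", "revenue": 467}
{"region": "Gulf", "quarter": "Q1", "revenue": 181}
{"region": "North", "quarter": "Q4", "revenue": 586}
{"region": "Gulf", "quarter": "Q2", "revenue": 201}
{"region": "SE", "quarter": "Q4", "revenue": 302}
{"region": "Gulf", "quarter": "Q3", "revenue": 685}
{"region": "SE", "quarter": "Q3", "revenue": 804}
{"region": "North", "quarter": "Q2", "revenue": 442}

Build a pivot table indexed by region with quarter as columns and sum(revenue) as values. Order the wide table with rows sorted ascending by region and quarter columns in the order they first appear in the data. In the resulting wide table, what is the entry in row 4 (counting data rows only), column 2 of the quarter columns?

1557

With rows sorted ascending by region, row 4 is region=SE. quarter columns in first-appearance order: Q3, Q2, Q4, Q1; column 2 is Q2.
Long rows with region=SE, quarter=Q2: 799 + 758 = 1557.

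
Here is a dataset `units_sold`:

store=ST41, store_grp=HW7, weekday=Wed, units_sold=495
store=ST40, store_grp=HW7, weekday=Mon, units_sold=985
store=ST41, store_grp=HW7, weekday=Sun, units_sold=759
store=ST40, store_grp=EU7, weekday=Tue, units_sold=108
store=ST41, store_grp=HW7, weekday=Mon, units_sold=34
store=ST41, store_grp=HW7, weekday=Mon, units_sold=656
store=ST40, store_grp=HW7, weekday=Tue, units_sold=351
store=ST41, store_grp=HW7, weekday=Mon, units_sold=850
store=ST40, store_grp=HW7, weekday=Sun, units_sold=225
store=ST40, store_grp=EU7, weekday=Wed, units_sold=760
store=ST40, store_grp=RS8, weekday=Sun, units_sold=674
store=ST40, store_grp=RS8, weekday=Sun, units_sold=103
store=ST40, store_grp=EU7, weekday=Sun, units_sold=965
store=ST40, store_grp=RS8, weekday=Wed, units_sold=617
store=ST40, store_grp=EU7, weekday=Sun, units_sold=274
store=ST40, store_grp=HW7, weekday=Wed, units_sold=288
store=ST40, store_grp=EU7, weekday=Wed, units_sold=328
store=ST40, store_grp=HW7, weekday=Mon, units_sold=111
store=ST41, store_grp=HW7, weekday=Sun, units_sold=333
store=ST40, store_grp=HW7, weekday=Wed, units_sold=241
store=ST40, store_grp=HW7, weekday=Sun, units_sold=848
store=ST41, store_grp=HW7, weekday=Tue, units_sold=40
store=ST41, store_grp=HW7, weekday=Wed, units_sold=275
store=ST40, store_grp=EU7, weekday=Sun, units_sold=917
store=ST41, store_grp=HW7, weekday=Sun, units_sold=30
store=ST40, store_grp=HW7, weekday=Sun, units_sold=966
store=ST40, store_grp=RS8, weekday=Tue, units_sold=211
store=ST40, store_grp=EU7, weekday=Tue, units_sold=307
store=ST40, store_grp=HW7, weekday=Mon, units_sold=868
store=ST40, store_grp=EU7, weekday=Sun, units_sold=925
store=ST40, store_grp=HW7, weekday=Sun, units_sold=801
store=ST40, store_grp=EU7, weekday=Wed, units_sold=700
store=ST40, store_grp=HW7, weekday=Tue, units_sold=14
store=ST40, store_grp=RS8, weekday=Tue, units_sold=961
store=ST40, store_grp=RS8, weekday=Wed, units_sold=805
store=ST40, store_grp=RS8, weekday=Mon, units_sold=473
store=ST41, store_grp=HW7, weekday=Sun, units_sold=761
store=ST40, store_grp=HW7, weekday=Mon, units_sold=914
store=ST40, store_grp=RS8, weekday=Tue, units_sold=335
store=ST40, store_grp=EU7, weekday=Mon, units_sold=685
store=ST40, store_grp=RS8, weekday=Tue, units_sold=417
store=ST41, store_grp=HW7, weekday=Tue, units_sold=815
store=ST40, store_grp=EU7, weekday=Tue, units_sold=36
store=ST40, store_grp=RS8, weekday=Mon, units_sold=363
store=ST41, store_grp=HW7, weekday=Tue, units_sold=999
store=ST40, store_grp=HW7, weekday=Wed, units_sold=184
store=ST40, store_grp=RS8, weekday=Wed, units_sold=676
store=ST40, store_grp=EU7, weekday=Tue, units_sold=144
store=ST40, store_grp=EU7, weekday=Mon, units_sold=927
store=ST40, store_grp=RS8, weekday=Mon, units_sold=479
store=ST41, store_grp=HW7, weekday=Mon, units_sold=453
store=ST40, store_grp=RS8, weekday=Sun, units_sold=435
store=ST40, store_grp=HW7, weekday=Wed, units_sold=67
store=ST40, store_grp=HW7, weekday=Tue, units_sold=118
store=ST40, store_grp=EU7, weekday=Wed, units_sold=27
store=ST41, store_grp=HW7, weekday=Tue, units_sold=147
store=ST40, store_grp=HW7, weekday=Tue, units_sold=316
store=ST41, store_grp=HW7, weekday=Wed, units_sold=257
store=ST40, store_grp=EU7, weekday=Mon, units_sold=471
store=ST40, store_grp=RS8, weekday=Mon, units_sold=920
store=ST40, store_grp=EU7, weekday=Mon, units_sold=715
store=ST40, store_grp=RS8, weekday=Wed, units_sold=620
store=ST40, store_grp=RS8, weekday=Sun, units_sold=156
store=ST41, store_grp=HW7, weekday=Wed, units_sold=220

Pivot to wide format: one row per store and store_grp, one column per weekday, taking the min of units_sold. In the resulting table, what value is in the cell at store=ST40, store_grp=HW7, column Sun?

225

Rows with store=ST40, store_grp=HW7 and weekday=Sun: units_sold values are 225, 848, 966, 801.
min(225, 848, 966, 801) = 225.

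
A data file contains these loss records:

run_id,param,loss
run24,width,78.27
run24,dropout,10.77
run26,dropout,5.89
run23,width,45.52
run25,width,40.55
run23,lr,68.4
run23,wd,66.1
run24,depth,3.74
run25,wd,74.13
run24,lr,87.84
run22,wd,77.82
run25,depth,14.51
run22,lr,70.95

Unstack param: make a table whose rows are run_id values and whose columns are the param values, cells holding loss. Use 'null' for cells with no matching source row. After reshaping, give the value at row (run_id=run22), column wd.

The long row with run_id=run22, param=wd has loss=77.82.

77.82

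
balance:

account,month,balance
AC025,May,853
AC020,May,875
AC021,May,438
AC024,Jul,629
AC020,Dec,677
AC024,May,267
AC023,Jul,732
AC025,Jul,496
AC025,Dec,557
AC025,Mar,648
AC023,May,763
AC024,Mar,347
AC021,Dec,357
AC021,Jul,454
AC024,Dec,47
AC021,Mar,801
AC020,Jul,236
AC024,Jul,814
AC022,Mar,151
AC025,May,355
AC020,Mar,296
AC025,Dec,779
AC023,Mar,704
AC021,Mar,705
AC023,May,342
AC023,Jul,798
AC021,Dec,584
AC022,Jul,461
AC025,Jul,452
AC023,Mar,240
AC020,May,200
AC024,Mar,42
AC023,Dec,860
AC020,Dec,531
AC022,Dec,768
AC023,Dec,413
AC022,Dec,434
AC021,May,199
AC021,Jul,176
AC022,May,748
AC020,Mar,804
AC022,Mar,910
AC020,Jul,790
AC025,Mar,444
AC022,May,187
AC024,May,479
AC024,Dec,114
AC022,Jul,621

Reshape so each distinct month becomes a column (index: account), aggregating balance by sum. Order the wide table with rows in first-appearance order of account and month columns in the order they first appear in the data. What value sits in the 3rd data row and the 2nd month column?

With rows in first-appearance order of account, row 3 is account=AC021. month columns in first-appearance order: May, Jul, Dec, Mar; column 2 is Jul.
Long rows with account=AC021, month=Jul: 454 + 176 = 630.

630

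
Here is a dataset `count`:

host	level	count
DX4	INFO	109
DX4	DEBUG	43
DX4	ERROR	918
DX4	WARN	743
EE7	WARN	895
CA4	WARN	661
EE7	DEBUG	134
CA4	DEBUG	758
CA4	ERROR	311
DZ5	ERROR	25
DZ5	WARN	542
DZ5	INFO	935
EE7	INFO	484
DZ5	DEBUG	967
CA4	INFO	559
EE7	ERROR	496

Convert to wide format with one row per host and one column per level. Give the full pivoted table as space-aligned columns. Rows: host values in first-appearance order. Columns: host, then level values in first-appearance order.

host  INFO  DEBUG  ERROR  WARN
DX4   109   43     918    743 
EE7   484   134    496    895 
CA4   559   758    311    661 
DZ5   935   967    25     542 

Columns: host plus the 4 distinct level values (INFO, DEBUG, ERROR, WARN).
For example, row DX4 column INFO takes count=109 from the long row (DX4, INFO).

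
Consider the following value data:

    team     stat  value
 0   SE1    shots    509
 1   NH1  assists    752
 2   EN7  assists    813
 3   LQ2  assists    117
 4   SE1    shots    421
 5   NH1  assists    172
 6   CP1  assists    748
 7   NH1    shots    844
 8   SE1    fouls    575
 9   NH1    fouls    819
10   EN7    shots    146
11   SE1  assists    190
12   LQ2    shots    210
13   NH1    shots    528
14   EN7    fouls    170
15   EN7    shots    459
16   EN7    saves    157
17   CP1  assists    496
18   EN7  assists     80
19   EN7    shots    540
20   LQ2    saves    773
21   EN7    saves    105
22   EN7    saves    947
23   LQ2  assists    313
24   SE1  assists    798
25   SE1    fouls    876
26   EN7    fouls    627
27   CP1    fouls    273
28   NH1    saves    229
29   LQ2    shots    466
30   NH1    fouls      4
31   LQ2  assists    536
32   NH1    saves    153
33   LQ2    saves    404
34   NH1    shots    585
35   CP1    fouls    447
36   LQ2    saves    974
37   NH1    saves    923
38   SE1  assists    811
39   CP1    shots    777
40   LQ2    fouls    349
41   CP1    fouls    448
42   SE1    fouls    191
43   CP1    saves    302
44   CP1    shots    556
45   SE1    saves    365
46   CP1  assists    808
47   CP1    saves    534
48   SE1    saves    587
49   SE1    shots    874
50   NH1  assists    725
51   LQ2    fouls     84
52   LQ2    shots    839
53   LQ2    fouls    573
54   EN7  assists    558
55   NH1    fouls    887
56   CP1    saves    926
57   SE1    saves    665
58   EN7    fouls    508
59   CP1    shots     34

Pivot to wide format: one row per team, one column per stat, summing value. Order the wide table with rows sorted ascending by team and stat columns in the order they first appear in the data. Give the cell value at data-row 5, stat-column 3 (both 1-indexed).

1642

With rows sorted ascending by team, row 5 is team=SE1. stat columns in first-appearance order: shots, assists, fouls, saves; column 3 is fouls.
Long rows with team=SE1, stat=fouls: 575 + 876 + 191 = 1642.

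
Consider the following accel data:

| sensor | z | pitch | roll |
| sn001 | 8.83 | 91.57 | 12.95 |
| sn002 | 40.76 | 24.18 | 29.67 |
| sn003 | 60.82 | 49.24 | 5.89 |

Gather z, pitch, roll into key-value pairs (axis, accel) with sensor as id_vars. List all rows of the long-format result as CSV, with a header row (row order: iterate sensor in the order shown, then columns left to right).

sensor,axis,accel
sn001,z,8.83
sn001,pitch,91.57
sn001,roll,12.95
sn002,z,40.76
sn002,pitch,24.18
sn002,roll,29.67
sn003,z,60.82
sn003,pitch,49.24
sn003,roll,5.89

Each (sensor, column) pair becomes one row: 3 × 3 = 9 rows.
For example, (sn001, z) → accel=8.83.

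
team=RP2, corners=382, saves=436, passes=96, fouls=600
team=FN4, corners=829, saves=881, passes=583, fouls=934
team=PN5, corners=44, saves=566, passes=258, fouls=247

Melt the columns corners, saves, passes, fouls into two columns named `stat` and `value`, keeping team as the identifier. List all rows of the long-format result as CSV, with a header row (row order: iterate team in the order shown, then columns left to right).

team,stat,value
RP2,corners,382
RP2,saves,436
RP2,passes,96
RP2,fouls,600
FN4,corners,829
FN4,saves,881
FN4,passes,583
FN4,fouls,934
PN5,corners,44
PN5,saves,566
PN5,passes,258
PN5,fouls,247

Each (team, column) pair becomes one row: 3 × 4 = 12 rows.
For example, (RP2, corners) → value=382.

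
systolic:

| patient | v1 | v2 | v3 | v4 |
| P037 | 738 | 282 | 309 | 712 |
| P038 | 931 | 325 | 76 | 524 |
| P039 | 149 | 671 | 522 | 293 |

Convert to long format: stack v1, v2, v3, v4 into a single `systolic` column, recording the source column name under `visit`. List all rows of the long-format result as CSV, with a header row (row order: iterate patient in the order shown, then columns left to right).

Each (patient, column) pair becomes one row: 3 × 4 = 12 rows.
For example, (P037, v1) → systolic=738.

patient,visit,systolic
P037,v1,738
P037,v2,282
P037,v3,309
P037,v4,712
P038,v1,931
P038,v2,325
P038,v3,76
P038,v4,524
P039,v1,149
P039,v2,671
P039,v3,522
P039,v4,293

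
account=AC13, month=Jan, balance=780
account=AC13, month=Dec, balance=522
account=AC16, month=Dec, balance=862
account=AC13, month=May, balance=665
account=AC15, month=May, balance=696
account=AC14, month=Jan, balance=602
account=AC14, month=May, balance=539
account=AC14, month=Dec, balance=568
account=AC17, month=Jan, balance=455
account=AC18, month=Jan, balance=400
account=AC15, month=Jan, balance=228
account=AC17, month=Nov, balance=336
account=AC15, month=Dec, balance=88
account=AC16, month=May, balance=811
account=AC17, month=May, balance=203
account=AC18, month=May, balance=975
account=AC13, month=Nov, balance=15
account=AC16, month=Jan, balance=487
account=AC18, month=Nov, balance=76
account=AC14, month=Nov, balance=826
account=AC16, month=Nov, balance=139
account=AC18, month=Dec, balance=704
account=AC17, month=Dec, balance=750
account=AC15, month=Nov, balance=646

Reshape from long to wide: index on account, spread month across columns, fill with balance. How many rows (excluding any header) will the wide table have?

6

6 distinct account values → 6 rows.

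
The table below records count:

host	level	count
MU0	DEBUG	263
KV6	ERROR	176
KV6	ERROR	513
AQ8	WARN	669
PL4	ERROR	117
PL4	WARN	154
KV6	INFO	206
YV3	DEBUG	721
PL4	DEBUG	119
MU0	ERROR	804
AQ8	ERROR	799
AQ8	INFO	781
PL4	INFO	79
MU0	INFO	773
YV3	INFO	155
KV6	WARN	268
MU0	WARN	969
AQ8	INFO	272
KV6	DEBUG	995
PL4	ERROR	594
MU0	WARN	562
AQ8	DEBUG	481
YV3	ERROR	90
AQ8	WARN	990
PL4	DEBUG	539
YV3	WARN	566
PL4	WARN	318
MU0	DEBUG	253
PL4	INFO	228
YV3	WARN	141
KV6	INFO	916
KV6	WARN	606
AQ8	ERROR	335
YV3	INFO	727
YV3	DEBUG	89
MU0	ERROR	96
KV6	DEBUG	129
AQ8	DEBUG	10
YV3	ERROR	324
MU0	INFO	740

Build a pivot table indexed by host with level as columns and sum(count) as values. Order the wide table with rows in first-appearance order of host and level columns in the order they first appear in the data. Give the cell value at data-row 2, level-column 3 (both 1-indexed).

With rows in first-appearance order of host, row 2 is host=KV6. level columns in first-appearance order: DEBUG, ERROR, WARN, INFO; column 3 is WARN.
Long rows with host=KV6, level=WARN: 268 + 606 = 874.

874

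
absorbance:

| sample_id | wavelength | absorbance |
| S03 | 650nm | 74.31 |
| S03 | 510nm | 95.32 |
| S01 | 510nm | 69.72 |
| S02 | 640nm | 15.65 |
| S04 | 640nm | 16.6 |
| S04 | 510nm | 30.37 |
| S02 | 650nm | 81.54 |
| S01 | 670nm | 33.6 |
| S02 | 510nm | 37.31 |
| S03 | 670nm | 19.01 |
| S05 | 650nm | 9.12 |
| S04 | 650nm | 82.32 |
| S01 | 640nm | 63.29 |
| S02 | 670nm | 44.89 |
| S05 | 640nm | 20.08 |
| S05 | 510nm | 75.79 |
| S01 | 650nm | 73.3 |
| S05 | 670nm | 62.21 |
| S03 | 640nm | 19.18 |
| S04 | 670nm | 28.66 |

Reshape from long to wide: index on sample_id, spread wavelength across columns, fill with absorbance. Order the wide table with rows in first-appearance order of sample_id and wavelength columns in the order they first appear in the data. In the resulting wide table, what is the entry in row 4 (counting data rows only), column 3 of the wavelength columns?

With rows in first-appearance order of sample_id, row 4 is sample_id=S04. wavelength columns in first-appearance order: 650nm, 510nm, 640nm, 670nm; column 3 is 640nm.
Long rows with sample_id=S04, wavelength=640nm: absorbance = 16.6.

16.6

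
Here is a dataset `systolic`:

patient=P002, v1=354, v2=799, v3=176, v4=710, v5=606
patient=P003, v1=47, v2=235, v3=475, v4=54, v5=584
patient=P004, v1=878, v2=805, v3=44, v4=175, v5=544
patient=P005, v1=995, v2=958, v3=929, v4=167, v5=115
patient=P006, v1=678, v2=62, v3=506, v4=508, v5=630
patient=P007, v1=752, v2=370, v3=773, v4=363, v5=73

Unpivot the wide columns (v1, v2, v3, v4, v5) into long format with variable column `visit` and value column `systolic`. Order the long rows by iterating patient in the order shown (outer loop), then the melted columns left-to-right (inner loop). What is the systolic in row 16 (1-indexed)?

995

30 rows total (6 × 5). Row 16: index ⌊(16-1)/5⌋ = 3 into patient → P005; (16-1) mod 5 = 0 into the melted columns → v1.
So row 16 is (P005, v1, 995); systolic = 995.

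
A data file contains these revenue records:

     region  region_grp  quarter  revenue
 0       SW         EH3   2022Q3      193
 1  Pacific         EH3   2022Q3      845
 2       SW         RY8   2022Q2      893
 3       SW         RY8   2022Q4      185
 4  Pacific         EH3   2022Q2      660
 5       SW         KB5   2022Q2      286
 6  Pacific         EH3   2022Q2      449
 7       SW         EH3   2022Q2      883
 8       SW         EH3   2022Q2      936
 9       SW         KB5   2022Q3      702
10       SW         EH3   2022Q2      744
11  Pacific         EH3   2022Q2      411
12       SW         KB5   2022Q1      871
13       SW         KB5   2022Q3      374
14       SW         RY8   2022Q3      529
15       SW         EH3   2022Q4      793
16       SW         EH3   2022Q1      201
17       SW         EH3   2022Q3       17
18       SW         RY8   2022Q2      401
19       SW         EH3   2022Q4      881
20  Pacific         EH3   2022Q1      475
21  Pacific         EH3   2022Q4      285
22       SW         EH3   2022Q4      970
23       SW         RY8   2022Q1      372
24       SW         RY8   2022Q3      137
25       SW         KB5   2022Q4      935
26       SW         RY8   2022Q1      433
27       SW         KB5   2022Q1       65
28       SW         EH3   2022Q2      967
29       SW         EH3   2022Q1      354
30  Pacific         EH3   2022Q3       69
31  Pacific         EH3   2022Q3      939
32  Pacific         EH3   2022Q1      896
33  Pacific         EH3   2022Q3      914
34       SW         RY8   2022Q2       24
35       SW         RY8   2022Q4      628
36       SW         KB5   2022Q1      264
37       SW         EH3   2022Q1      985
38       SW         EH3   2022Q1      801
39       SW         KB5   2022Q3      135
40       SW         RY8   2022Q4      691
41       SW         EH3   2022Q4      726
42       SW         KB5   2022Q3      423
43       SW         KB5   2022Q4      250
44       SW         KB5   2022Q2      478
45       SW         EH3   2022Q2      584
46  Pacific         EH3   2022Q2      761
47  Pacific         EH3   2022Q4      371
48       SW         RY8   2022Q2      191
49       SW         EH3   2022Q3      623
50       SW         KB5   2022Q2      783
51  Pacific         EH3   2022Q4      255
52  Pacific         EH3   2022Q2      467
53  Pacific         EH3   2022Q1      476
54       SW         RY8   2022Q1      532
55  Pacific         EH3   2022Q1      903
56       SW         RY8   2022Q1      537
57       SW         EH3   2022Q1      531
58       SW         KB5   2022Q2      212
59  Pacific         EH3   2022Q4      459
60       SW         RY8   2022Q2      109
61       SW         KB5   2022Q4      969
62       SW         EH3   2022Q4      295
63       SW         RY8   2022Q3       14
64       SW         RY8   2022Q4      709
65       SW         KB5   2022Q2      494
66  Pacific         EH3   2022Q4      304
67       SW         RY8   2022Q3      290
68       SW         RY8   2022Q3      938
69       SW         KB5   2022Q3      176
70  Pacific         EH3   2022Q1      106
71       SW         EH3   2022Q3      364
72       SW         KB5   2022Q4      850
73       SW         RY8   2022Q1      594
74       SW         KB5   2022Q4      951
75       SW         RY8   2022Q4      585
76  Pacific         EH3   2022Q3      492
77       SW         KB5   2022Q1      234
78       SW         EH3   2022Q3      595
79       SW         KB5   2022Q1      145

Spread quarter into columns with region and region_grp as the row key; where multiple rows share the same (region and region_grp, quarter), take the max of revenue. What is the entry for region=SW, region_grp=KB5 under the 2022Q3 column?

702

Rows with region=SW, region_grp=KB5 and quarter=2022Q3: revenue values are 702, 374, 135, 423, 176.
max(702, 374, 135, 423, 176) = 702.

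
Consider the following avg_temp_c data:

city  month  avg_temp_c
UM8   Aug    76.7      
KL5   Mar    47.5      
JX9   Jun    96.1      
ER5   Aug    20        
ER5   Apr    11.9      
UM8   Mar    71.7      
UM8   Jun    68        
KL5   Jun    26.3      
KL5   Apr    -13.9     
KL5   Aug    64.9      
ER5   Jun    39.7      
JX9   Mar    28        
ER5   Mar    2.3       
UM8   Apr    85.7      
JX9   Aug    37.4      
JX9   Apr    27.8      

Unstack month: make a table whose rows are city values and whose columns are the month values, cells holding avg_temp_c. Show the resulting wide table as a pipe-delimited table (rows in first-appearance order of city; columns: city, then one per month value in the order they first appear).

| city | Aug | Mar | Jun | Apr |
| UM8 | 76.7 | 71.7 | 68 | 85.7 |
| KL5 | 64.9 | 47.5 | 26.3 | -13.9 |
| JX9 | 37.4 | 28 | 96.1 | 27.8 |
| ER5 | 20 | 2.3 | 39.7 | 11.9 |

Columns: city plus the 4 distinct month values (Aug, Mar, Jun, Apr).
For example, row UM8 column Aug takes avg_temp_c=76.7 from the long row (UM8, Aug).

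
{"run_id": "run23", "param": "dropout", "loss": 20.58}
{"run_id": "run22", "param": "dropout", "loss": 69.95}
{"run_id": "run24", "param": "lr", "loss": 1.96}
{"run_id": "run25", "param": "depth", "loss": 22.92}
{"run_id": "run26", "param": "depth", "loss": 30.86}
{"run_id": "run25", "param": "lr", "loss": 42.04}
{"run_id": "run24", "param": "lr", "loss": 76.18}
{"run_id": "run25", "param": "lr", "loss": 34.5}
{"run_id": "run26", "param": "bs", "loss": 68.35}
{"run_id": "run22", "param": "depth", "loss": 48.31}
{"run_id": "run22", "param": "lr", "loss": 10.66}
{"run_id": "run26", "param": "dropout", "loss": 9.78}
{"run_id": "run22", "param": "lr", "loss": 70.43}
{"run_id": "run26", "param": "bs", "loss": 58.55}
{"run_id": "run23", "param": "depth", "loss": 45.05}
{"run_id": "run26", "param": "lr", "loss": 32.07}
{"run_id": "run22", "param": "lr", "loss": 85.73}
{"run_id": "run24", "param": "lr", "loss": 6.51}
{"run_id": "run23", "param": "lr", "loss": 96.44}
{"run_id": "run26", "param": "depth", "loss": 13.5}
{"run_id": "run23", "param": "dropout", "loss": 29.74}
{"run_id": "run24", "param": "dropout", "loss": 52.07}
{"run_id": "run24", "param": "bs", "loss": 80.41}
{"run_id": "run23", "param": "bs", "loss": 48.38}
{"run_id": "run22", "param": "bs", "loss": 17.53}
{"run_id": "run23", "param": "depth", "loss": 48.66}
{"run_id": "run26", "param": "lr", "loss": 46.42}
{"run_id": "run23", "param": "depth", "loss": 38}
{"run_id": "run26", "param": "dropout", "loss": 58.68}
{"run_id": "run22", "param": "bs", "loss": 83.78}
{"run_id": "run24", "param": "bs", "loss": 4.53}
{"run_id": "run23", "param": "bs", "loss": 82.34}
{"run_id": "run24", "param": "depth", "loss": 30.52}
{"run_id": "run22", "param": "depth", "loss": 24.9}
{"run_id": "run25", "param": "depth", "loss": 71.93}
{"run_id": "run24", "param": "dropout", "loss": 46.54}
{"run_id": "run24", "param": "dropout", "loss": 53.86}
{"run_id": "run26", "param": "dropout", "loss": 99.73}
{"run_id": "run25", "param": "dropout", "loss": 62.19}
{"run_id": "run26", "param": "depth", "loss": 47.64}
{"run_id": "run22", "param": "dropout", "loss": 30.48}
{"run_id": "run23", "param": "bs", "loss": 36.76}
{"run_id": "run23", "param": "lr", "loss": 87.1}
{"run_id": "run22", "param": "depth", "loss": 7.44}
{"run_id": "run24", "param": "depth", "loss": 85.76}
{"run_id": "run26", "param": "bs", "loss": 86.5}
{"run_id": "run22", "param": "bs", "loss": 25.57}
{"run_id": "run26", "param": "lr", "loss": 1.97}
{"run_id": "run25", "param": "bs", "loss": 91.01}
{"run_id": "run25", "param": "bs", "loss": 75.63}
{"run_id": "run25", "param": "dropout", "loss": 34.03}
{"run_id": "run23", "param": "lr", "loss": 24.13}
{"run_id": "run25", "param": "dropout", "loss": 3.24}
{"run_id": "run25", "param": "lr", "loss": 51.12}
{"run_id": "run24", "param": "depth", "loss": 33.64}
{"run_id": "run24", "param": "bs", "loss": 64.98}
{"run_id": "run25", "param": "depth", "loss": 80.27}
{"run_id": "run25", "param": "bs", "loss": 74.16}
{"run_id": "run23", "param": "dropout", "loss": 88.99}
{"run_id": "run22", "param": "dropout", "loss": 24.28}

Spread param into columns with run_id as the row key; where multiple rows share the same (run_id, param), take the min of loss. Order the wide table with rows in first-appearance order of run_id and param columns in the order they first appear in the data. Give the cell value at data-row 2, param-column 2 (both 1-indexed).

With rows in first-appearance order of run_id, row 2 is run_id=run22. param columns in first-appearance order: dropout, lr, depth, bs; column 2 is lr.
Long rows with run_id=run22, param=lr: min(10.66, 70.43, 85.73) = 10.66.

10.66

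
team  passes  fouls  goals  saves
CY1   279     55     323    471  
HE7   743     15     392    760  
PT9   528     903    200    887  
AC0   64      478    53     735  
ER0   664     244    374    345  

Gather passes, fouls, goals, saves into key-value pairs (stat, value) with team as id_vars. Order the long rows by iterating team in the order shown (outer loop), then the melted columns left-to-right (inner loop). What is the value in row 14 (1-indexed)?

20 rows total (5 × 4). Row 14: index ⌊(14-1)/4⌋ = 3 into team → AC0; (14-1) mod 4 = 1 into the melted columns → fouls.
So row 14 is (AC0, fouls, 478); value = 478.

478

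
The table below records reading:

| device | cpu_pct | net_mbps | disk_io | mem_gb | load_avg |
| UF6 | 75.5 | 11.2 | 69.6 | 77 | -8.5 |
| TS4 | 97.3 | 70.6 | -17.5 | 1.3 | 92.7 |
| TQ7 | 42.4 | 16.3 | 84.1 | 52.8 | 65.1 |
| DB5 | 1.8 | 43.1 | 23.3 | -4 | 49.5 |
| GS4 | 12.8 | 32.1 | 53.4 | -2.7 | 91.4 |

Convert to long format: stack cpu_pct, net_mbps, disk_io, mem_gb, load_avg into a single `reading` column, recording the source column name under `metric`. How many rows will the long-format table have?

25

5 device values × 5 melted columns = 25 rows.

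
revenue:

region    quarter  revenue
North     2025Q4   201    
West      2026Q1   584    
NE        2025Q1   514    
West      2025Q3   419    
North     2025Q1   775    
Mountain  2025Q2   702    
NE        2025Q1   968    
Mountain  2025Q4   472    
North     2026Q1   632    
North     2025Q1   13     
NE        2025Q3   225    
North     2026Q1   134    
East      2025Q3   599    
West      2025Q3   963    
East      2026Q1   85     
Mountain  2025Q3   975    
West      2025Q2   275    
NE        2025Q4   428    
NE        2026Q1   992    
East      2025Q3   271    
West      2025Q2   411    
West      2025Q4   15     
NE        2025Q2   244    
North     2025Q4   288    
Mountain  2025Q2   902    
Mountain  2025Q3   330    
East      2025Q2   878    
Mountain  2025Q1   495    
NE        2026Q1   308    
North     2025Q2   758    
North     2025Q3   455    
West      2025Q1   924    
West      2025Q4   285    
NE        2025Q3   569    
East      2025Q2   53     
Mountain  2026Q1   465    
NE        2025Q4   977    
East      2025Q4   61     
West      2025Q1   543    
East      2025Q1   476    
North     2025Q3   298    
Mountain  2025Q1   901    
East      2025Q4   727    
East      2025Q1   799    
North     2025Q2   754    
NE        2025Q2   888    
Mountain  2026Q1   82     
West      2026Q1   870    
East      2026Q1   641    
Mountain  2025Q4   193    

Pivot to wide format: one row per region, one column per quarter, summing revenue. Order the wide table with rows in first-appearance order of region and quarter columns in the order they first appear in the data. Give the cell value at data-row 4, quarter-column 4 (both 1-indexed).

With rows in first-appearance order of region, row 4 is region=Mountain. quarter columns in first-appearance order: 2025Q4, 2026Q1, 2025Q1, 2025Q3, 2025Q2; column 4 is 2025Q3.
Long rows with region=Mountain, quarter=2025Q3: 975 + 330 = 1305.

1305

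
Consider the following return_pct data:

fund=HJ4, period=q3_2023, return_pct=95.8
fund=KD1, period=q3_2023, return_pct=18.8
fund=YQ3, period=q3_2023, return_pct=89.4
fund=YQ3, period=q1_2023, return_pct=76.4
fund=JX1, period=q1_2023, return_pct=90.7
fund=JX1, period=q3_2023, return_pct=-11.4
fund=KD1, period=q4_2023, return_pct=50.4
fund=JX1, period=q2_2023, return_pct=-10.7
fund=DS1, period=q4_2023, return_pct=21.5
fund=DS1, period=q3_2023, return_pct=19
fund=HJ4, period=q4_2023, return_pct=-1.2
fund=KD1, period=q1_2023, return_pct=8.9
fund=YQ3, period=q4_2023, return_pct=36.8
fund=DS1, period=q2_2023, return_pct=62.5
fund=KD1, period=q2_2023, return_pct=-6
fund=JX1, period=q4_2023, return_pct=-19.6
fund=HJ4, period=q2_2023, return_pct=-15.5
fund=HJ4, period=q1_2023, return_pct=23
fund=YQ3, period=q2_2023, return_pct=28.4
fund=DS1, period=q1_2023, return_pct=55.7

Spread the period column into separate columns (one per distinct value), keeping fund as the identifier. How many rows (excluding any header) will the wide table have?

5

5 distinct fund values → 5 rows.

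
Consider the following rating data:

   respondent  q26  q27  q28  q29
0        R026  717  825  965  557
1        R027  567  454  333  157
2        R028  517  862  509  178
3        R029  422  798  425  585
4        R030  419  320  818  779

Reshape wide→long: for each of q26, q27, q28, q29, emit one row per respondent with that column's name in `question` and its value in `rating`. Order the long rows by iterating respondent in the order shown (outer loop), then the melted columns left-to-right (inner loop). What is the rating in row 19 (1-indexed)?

20 rows total (5 × 4). Row 19: index ⌊(19-1)/4⌋ = 4 into respondent → R030; (19-1) mod 4 = 2 into the melted columns → q28.
So row 19 is (R030, q28, 818); rating = 818.

818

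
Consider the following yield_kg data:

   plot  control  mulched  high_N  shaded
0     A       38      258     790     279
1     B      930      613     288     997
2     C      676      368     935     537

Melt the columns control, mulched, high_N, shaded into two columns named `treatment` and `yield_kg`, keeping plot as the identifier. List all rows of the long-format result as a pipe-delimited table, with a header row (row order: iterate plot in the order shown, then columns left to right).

| plot | treatment | yield_kg |
| A | control | 38 |
| A | mulched | 258 |
| A | high_N | 790 |
| A | shaded | 279 |
| B | control | 930 |
| B | mulched | 613 |
| B | high_N | 288 |
| B | shaded | 997 |
| C | control | 676 |
| C | mulched | 368 |
| C | high_N | 935 |
| C | shaded | 537 |

Each (plot, column) pair becomes one row: 3 × 4 = 12 rows.
For example, (A, control) → yield_kg=38.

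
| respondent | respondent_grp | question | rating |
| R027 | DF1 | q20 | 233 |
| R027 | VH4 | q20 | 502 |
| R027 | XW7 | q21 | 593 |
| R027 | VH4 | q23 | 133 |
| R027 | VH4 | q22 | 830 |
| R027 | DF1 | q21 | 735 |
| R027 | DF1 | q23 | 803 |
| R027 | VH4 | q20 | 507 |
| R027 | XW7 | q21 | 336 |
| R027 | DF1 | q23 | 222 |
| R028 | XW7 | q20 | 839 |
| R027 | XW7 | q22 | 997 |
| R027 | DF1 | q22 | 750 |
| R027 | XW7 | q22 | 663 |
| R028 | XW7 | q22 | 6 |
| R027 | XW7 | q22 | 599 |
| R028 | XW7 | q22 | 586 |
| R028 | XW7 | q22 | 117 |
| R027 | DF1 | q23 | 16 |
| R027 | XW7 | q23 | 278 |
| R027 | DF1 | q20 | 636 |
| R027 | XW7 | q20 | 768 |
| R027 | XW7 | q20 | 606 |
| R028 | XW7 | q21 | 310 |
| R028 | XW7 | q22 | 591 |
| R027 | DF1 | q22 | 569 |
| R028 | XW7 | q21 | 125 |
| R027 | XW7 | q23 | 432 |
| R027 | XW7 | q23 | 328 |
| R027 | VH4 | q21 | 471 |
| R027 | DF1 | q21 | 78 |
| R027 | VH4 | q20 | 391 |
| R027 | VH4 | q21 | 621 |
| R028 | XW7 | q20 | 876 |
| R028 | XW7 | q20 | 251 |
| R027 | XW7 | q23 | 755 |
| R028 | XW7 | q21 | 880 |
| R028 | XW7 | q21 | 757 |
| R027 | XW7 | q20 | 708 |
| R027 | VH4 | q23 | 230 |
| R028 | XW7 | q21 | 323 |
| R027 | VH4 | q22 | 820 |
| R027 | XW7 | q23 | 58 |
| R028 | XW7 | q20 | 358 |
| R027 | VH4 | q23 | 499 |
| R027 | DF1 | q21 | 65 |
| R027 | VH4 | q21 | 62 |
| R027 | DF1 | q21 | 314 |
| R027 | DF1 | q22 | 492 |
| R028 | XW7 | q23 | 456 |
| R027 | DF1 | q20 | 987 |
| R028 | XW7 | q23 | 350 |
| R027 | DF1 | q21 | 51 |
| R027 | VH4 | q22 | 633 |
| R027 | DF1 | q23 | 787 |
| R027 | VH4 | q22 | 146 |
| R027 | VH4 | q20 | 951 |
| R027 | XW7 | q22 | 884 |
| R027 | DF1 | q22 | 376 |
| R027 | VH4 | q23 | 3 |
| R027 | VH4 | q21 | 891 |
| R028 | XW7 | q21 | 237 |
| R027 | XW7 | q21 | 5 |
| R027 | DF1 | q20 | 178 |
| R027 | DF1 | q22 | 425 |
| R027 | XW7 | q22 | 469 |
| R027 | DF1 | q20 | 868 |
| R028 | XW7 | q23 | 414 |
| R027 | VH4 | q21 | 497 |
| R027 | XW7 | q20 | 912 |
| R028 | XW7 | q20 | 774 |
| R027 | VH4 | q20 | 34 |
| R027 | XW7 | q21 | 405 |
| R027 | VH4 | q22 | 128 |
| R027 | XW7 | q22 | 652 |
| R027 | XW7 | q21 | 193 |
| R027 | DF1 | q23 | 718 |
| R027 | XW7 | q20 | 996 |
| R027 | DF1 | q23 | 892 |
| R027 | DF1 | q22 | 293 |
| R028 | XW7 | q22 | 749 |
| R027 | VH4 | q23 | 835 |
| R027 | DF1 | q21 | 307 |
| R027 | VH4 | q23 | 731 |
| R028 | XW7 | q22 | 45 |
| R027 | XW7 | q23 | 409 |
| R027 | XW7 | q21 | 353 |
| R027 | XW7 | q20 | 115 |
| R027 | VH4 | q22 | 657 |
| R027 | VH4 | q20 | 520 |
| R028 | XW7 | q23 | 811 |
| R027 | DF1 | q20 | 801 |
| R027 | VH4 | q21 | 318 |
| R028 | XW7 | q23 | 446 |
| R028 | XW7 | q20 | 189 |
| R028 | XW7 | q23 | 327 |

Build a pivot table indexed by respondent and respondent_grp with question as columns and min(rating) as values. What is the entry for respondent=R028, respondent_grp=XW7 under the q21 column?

Rows with respondent=R028, respondent_grp=XW7 and question=q21: rating values are 310, 125, 880, 757, 323, 237.
min(310, 125, 880, 757, 323, 237) = 125.

125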